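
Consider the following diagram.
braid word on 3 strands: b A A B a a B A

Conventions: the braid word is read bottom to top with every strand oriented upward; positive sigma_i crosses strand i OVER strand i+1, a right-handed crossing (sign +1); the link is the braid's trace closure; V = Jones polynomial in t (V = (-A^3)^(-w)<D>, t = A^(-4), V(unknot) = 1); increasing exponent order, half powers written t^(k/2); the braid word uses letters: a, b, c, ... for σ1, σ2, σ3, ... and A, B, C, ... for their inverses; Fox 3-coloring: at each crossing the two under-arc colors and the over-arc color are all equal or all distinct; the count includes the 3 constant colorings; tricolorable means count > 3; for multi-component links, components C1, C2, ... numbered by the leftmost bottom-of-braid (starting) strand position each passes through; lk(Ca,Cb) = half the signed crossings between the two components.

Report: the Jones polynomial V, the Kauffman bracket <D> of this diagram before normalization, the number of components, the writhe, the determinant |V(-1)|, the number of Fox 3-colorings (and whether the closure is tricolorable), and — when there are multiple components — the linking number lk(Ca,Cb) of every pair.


Jones polynomial: V(t) = -t^-5 + t^-4 - t^-3 + 2t^-2 - t^-1 + 2 - t
<D> = -A^-10 + 2A^-6 - A^-2 + 2A^2 - A^6 + A^10 - A^14; writhe -2
components 1, writhe -2 (8 crossings)
3-colorings: 9 of 3^8, det 9 — tricolorable
note: the span of V is 6, forcing >= 6 crossings in any diagram


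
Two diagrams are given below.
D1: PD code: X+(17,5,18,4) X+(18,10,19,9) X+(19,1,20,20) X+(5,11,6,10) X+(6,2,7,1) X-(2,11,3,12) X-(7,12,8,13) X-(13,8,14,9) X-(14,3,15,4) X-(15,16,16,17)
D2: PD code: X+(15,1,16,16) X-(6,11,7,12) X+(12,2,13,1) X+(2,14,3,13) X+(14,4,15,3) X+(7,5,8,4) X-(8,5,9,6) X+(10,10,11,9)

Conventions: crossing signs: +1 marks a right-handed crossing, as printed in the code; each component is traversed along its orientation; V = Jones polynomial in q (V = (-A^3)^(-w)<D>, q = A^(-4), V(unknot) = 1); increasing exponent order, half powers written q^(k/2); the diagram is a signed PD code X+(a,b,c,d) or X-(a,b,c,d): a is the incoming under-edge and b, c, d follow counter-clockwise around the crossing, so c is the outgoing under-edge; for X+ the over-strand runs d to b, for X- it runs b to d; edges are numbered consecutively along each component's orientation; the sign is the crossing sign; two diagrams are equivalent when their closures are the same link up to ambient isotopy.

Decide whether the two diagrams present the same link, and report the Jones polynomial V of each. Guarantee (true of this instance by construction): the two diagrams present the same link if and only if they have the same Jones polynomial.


same link: no
V(D1) = 1  [10 crossings, <D> = 1, w = 0]
D2 (bracket -A^-4 + 1 + A^8; 8 crossings at w = +4): V = q + q^3 - q^4
note: 2 values of V(q) split the 2 diagrams


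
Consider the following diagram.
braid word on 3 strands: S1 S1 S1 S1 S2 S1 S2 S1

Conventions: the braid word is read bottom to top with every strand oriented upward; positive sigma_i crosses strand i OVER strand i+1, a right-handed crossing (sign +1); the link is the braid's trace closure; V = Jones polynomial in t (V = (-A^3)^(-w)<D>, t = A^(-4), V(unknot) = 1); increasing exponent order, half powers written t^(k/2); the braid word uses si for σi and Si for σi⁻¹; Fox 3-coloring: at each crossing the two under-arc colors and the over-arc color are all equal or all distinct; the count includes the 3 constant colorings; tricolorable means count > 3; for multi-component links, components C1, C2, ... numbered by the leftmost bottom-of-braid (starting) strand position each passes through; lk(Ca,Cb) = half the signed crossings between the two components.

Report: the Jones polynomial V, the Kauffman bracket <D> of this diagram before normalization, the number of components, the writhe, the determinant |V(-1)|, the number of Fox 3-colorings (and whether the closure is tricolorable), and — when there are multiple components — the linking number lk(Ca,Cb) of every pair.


V(t) = -t^-10 + t^-9 - t^-8 + t^-7 - t^-6 + t^-5 + t^-3
bracket: A^-12 + A^-4 - 1 + A^4 - A^8 + A^12 - A^16, w = -8
1 component, writhe -8, over 8 crossings
det 7, colorings 3 of 3^8 — not tricolorable
observation: det 7 = |V(-1)|; not divisible by 3, so not tricolorable


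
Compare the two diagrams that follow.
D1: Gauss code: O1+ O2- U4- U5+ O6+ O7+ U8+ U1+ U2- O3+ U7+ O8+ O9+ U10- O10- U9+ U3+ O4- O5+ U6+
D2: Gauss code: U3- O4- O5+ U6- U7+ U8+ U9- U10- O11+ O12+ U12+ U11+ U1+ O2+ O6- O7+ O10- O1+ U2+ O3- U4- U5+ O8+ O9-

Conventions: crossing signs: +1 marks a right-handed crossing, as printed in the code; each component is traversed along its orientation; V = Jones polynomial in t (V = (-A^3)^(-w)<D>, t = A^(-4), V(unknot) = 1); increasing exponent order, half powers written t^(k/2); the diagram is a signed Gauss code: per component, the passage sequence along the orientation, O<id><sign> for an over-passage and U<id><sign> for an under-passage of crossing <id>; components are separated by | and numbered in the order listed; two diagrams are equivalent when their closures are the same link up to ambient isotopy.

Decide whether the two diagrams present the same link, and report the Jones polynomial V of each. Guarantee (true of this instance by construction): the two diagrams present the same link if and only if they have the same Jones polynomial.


same link: no
V(D1) = t + t^3 - t^4  [10 crossings, <D> = -A^-4 + 1 + A^8, w = +4]
V(D2) = 1  [12 crossings, <D> = A^6, w = +2]
insight: V(t) takes 2 values over 2 diagrams, fixing the grouping


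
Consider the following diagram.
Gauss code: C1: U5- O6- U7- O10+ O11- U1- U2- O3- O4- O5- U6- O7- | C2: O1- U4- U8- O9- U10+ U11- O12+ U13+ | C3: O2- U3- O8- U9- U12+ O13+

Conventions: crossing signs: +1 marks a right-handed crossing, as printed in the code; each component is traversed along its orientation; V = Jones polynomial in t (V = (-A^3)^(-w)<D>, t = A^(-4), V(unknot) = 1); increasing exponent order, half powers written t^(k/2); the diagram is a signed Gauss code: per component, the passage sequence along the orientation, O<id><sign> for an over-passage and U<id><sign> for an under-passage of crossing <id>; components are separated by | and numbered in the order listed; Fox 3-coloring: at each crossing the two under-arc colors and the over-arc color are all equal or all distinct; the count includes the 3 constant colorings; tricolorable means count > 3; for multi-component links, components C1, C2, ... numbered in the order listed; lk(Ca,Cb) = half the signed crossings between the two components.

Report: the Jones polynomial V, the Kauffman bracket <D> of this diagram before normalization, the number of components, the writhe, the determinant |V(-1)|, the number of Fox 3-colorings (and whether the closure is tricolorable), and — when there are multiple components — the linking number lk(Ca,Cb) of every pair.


Jones polynomial: V(t) = -t^-9 + t^-8 - 2t^-7 + 3t^-6 - t^-5 + 3t^-4 + t^-2
<D> = -A^-13 - 3A^-5 + A^-1 - 3A^3 + 2A^7 - A^11 + A^15; writhe -7
components 3, writhe -7 (13 crossings)
linking number lk(C1,C2) = -1
lk(C1,C3): -1
lk(C2,C3) = 0
3-colorings: 9 of 3^13, det 12 — tricolorable
note: the span of V is 7, within the link bound 13 + 3 - 1


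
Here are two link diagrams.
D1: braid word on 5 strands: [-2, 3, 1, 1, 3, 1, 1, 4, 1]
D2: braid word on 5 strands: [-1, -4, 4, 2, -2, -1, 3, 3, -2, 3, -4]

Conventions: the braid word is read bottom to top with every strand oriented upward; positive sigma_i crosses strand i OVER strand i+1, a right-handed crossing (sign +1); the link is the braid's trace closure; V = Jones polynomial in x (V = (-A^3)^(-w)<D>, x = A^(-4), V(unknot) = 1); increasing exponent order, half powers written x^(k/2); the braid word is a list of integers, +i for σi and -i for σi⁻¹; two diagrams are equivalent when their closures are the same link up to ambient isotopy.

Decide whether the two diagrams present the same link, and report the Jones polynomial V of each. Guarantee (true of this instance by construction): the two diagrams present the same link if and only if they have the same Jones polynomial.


equivalent: no
D1 (bracket -A^-17 + A^-13 - 2A^-9 + 2A^-5 - A^-1 + 2A^3 + A^11; 9 crossings at w = +7): V = -x^(5/2) - 2x^(9/2) + x^(11/2) - 2x^(13/2) + 2x^(15/2) - x^(17/2) + x^(19/2)
V(D2) = -x^(-3/2) - 2x^(1/2) + x^(3/2) - x^(5/2) + x^(7/2)  [11 crossings, <D> = -A^-17 + A^-13 - A^-9 + 2A^-5 + A^3, w = -1]
observation: 2 values of V(x) split the 2 diagrams


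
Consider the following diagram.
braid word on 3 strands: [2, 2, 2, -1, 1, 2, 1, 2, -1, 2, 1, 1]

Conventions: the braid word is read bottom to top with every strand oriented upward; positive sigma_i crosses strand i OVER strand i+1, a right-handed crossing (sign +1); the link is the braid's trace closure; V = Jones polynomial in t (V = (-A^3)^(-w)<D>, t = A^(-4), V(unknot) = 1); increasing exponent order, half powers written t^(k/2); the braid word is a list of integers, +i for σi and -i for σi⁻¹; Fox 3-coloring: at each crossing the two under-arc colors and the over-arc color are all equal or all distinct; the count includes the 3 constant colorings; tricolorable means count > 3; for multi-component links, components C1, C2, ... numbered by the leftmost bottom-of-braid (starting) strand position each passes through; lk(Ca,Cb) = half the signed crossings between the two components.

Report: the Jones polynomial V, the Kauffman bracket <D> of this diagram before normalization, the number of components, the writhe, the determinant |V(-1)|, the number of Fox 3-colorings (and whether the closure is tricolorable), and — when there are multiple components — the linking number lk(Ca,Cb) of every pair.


V(t) = t^3 + t^5 - t^8
bracket: -A^-8 + A^4 + A^12, w = +8
1 component, writhe +8, over 12 crossings
det 3, colorings 9 of 3^12 — tricolorable
observation: the span of V is 5, forcing >= 5 crossings in any diagram


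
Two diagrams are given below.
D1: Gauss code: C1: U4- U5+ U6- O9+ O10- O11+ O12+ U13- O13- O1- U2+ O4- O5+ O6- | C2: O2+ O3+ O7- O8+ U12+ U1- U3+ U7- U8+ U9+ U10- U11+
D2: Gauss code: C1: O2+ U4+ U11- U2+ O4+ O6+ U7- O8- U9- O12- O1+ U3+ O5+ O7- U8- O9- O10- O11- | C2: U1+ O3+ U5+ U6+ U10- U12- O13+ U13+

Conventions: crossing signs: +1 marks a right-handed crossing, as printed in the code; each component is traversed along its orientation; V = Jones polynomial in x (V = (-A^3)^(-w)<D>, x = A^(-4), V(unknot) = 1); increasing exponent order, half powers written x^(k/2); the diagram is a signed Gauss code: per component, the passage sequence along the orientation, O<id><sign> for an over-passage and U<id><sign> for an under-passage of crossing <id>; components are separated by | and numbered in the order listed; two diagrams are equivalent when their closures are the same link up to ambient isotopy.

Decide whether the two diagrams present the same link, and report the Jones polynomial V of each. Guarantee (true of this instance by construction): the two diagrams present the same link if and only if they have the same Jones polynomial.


same link: no
V(D1) = -x^(1/2) - x^(5/2)  [13 crossings, <D> = A^-7 + A, w = +1]
V(D2) = x^(-7/2) - x^(-5/2) + x^(-3/2) - 2x^(-1/2) - x^(3/2)  [13 crossings, <D> = A^-3 + 2A^5 - A^9 + A^13 - A^17, w = +1]
insight: 2 values of V(x) split the 2 diagrams


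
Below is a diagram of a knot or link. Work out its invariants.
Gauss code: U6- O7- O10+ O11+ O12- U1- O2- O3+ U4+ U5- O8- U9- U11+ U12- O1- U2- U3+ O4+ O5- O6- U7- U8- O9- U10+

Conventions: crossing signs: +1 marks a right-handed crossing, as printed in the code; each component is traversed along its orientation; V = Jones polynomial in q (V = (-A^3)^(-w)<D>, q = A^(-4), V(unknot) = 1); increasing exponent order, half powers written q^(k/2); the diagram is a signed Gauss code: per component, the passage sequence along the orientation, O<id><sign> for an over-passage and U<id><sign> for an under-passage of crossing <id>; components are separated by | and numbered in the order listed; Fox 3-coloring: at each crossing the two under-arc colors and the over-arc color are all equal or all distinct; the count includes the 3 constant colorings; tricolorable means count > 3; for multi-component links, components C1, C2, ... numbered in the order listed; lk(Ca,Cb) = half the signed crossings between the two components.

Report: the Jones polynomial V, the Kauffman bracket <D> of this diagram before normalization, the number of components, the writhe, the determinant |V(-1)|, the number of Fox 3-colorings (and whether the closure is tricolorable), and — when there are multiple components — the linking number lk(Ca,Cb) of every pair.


Jones polynomial: V(q) = -q^-6 + q^-5 - q^-4 + 2q^-3 - q^-2 + q^-1
<D> = A^-8 - A^-4 + 2 - A^4 + A^8 - A^12; writhe -4
components 1, writhe -4 (12 crossings)
3-colorings: 3 of 3^12, det 7 — not tricolorable
note: det 7 = |V(-1)|; not divisible by 3, so not tricolorable


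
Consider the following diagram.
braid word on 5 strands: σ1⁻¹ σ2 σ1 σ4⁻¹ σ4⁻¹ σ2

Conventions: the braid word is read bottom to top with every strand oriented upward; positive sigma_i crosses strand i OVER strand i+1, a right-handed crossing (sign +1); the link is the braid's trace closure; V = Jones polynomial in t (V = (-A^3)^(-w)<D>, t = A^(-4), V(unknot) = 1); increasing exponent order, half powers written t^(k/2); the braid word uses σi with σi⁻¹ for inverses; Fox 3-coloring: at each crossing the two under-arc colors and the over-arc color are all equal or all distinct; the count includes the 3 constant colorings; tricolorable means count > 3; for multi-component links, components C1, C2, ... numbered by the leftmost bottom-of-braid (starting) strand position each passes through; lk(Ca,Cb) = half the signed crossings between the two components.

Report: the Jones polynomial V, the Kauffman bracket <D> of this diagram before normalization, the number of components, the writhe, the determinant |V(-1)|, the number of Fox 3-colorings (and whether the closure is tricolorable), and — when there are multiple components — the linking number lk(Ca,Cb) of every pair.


V = t^-3 + t^-2 + t^-1 + 1
<D> = 1 + A^4 + A^8 + A^12 (w = 0)
3 components over 6 crossings, w = 0
lk(C1,C2): 0
lk(C1,C3) = 0
linking number lk(C2,C3) = -1
9 Fox colorings among 3^6, |V(-1)| = 0: tricolorable
why: det 0 = |V(-1)|; divisible by 3, so tricolorable


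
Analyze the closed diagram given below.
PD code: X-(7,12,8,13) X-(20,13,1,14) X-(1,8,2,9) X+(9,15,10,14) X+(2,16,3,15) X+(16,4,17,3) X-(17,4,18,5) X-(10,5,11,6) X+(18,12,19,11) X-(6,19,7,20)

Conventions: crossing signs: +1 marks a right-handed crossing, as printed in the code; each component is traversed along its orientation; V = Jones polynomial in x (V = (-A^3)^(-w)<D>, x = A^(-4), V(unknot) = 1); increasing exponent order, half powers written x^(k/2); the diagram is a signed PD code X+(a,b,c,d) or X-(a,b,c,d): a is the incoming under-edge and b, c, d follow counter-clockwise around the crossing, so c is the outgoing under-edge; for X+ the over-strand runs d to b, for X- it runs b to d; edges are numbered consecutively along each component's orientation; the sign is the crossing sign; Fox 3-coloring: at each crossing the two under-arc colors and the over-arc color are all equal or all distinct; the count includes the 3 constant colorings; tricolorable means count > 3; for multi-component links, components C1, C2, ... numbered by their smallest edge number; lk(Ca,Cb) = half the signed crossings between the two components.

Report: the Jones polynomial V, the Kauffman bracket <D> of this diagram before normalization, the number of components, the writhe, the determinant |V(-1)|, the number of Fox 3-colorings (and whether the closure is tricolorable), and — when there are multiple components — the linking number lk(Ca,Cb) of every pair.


Jones polynomial: V(x) = -x^-4 + x^-3 + x^-1
<D> = A^-2 + A^6 - A^10; writhe -2
components 1, writhe -2 (10 crossings)
3-colorings: 9 of 3^10, det 3 — tricolorable
note: det 3 = |V(-1)|; divisible by 3, so tricolorable


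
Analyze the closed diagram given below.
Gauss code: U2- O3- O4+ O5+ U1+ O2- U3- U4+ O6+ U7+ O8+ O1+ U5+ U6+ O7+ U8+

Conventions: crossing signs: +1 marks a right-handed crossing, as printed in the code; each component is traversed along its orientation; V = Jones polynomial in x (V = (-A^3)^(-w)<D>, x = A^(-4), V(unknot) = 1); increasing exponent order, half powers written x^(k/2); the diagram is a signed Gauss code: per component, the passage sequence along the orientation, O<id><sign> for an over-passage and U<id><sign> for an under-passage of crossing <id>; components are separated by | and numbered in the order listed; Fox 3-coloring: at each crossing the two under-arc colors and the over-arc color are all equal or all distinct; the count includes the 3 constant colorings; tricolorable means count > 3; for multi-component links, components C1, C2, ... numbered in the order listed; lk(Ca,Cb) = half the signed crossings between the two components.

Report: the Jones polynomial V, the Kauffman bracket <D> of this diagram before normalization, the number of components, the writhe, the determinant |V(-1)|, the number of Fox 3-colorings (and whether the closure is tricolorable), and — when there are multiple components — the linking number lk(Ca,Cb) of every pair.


Jones polynomial: V(x) = x - x^2 + 2x^3 - x^4 + x^5 - x^6
<D> = -A^-12 + A^-8 - A^-4 + 2 - A^4 + A^8; writhe +4
components 1, writhe +4 (8 crossings)
3-colorings: 3 of 3^8, det 7 — not tricolorable
note: V spans 5 powers of x: at least 5 crossings in any diagram


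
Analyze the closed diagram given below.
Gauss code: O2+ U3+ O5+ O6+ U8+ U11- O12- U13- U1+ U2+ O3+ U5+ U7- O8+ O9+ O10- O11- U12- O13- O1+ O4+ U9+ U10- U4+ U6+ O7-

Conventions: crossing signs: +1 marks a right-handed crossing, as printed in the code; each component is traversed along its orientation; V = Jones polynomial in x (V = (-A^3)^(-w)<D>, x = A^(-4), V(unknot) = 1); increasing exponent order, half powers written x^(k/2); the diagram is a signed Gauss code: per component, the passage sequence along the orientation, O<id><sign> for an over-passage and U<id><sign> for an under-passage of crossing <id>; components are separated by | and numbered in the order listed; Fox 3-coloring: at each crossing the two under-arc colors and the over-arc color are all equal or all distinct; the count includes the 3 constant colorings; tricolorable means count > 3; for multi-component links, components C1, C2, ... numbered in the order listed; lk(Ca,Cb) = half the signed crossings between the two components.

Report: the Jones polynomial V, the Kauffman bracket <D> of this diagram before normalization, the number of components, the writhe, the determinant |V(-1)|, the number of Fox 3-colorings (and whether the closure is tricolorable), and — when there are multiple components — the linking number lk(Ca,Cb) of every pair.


V(x) = x + x^3 - x^4
bracket: A^-7 - A^-3 - A^5, w = +3
1 component, writhe +3, over 13 crossings
det 3, colorings 9 of 3^13 — tricolorable
observation: V spans 3 powers of x: at least 3 crossings in any diagram


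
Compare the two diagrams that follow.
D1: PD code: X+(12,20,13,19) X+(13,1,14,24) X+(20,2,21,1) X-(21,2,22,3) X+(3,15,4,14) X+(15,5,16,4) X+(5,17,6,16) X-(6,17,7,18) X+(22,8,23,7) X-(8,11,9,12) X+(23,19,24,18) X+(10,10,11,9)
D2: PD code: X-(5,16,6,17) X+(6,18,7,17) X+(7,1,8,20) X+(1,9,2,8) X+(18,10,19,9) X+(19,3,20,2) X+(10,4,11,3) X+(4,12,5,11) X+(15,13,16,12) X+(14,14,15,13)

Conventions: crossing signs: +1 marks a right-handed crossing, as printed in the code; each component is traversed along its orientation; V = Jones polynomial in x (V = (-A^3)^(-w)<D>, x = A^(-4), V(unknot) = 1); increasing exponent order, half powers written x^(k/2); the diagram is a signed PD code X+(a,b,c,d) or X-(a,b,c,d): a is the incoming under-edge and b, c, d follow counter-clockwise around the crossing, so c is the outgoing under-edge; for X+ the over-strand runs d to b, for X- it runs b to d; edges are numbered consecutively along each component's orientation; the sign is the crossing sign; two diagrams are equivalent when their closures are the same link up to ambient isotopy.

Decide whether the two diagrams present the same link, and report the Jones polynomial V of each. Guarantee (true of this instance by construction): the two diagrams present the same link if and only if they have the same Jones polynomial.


equivalent: yes
D1 (bracket -A^-10 + A^-6 - A^-2 + A^2 + A^10; 12 crossings at w = +6): V = x^2 + x^4 - x^5 + x^6 - x^7
V(D2) = x^2 + x^4 - x^5 + x^6 - x^7  [10 crossings, <D> = -A^-4 + 1 - A^4 + A^8 + A^16, w = +8]
observation: all 2 diagrams share one V(x), hence one class


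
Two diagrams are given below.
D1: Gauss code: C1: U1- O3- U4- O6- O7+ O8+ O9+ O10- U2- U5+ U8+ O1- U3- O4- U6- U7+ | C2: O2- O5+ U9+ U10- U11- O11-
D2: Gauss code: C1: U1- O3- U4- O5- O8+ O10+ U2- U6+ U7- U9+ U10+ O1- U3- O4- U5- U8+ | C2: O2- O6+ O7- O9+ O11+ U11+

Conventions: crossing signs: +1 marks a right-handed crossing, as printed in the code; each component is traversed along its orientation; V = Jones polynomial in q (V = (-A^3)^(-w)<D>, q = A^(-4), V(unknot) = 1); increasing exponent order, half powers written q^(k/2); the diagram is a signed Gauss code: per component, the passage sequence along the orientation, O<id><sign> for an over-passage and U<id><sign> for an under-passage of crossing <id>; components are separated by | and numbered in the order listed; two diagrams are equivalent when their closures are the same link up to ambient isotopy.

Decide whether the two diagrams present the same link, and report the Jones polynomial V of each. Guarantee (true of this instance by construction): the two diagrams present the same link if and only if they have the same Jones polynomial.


equivalent: yes
D1 (bracket A^-7 + A^-3 + A - A^9; 11 crossings at w = -3): V = q^(-9/2) - q^(-5/2) - q^(-3/2) - q^(-1/2)
D2 (bracket A^-1 + A^3 + A^7 - A^15; 11 crossings at w = -1): V = q^(-9/2) - q^(-5/2) - q^(-3/2) - q^(-1/2)
key observation: one V(q) for all 2 diagrams — one class (guaranteed)


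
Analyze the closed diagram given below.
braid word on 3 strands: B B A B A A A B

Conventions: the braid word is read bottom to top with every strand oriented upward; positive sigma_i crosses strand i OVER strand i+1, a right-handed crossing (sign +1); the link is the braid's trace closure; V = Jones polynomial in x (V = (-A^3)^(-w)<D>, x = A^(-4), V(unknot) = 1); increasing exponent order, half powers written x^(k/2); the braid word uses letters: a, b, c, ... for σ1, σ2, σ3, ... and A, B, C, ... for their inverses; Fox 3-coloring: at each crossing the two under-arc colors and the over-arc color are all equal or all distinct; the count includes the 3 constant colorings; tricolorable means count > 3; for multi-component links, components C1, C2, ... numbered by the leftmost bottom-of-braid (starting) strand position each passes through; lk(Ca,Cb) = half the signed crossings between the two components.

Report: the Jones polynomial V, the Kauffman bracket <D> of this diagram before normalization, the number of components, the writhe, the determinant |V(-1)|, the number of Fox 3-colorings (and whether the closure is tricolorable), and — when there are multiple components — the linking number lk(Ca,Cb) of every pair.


Jones polynomial: V(x) = -x^-10 + x^-9 - x^-8 + x^-7 - x^-6 + x^-5 + x^-3
<D> = A^-12 + A^-4 - 1 + A^4 - A^8 + A^12 - A^16; writhe -8
components 1, writhe -8 (8 crossings)
3-colorings: 3 of 3^8, det 7 — not tricolorable
note: V spans 7 powers of x: at least 7 crossings in any diagram


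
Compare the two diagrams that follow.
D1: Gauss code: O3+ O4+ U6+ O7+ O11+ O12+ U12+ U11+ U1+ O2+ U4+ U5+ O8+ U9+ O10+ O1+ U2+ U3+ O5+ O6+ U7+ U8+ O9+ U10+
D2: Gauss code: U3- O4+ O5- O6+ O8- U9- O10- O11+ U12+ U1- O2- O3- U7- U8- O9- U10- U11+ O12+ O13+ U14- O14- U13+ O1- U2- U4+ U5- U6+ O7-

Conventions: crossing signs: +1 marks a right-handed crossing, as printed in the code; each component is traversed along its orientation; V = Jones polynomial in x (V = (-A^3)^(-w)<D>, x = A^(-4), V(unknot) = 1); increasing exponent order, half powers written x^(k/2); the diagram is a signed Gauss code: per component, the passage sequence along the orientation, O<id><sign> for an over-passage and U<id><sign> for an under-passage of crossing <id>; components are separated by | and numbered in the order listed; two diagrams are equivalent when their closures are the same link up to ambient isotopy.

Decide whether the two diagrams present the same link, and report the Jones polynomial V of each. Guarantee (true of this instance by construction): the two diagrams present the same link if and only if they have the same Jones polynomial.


equivalent: no
D1 (bracket -A^-12 + A^-8 - A^-4 + 1 - A^4 + A^12 + A^20; 12 crossings at w = +12): V = x^4 + x^6 - x^8 + x^9 - x^10 + x^11 - x^12
D2 (bracket A^-8 - A^-4 + 2 - A^4 + A^8 - A^12; 14 crossings at w = -4): V = -x^-6 + x^-5 - x^-4 + 2x^-3 - x^-2 + x^-1
key observation: 2 classes among 2 diagrams; unequal V(x) rules out equality


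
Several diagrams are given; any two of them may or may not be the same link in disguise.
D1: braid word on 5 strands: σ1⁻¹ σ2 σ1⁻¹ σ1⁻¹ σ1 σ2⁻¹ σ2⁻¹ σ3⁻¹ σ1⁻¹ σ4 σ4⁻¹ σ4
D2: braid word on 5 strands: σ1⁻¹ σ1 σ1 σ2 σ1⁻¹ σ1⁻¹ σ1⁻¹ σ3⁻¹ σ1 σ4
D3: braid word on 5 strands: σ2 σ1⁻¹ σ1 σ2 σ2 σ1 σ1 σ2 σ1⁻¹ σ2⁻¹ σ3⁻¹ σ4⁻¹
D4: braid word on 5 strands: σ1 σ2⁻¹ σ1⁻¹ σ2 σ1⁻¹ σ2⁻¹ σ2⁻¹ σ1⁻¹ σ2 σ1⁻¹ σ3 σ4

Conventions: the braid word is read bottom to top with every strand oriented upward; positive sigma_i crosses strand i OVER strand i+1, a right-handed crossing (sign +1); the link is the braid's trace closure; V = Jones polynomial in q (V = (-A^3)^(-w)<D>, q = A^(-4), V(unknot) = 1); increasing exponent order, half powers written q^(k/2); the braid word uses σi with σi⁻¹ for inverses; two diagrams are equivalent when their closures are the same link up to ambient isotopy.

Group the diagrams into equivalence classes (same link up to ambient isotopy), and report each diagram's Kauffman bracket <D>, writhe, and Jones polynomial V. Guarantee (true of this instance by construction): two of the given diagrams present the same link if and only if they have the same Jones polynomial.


grouping into links: {D1, D4} | {D2} | {D3}
V(D1) = -q^-6 + q^-5 - q^-4 + 2q^-3 - q^-2 + q^-1  (w -4, c 12, <D> = A^-8 - A^-4 + 2 - A^4 + A^8 - A^12)
D2 (bracket 1; 10 crossings at w = 0): V = 1
D3 (bracket -A^-18 + A^-14 - A^-10 + 2A^-6 - A^-2 + A^2; 12 crossings at w = +2): V = q - q^2 + 2q^3 - q^4 + q^5 - q^6
V(D4) = -q^-6 + q^-5 - q^-4 + 2q^-3 - q^-2 + q^-1  (w -2, c 12, <D> = A^-2 - A^2 + 2A^6 - A^10 + A^14 - A^18)
why: 3 classes among 4 diagrams; unequal V(q) rules out equality


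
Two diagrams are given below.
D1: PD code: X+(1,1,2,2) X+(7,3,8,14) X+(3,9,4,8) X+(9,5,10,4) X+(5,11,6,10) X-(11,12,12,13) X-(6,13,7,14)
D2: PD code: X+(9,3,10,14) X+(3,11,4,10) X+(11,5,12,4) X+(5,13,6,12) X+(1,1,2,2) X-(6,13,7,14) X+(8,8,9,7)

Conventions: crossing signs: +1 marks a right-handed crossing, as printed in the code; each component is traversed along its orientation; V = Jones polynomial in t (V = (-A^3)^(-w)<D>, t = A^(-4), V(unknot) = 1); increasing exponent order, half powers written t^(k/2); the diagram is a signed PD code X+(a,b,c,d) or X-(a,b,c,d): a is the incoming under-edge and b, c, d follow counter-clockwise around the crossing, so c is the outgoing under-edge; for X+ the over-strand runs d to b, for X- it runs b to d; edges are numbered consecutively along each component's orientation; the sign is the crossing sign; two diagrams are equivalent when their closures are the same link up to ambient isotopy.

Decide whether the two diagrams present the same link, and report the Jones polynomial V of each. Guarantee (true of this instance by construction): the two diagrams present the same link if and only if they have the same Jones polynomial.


equivalent: yes
V(D1) = -t^(1/2) - t^(3/2) - t^(5/2) + t^(9/2)  (w +3, c 7, <D> = -A^-9 + A^-1 + A^3 + A^7)
V(D2) = -t^(1/2) - t^(3/2) - t^(5/2) + t^(9/2)  (w +5, c 7, <D> = -A^-3 + A^5 + A^9 + A^13)
why: from 7 to 7 crossings by R-moves: one link, two diagrams


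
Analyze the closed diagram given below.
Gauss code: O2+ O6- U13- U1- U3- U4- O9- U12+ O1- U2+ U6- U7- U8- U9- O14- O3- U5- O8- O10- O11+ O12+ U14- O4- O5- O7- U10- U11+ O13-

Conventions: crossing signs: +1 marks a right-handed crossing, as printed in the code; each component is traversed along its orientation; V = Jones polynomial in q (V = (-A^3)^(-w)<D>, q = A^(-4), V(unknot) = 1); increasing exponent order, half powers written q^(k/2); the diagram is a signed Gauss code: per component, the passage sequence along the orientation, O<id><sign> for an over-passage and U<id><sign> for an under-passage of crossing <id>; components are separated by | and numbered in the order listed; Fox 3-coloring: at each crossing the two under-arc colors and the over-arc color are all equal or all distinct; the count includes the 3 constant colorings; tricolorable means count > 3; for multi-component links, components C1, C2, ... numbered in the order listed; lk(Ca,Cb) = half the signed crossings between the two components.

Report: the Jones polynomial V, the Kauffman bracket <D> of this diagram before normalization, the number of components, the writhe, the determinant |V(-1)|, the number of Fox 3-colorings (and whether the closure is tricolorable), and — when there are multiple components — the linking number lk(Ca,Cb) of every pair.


V(q) = q^-8 - 2q^-7 + q^-6 - 2q^-5 + 2q^-4 + q^-2
bracket: A^-16 + 2A^-8 - 2A^-4 + 1 - 2A^4 + A^8, w = -8
1 component, writhe -8, over 14 crossings
det 9, colorings 27 of 3^14 — tricolorable
observation: det 9 = |V(-1)|; divisible by 3, so tricolorable


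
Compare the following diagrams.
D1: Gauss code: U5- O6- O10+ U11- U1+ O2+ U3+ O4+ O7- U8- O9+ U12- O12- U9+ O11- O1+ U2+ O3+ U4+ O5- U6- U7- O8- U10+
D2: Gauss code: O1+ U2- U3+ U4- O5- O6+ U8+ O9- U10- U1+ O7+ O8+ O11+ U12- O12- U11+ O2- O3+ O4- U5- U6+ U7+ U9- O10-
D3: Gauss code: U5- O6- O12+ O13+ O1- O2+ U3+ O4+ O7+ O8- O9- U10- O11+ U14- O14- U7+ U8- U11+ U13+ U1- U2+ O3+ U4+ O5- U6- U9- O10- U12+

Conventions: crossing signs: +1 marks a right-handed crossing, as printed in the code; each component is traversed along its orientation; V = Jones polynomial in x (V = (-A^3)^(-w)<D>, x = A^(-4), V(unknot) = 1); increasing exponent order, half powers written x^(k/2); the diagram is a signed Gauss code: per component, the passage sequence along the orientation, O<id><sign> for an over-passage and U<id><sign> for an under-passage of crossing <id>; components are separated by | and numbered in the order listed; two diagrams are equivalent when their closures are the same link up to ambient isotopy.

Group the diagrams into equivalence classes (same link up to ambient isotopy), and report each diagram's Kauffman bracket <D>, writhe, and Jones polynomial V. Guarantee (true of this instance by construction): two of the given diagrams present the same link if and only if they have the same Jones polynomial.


equivalence classes: {D1, D3} | {D2}
D1 (bracket -A^-12 + 2A^-8 - 2A^-4 + 3 - 2A^4 + 2A^8 - A^12; 12 crossings at w = 0): V = -x^-3 + 2x^-2 - 2x^-1 + 3 - 2x + 2x^2 - x^3
V(D2) = 1  [12 crossings, <D> = 1, w = 0]
V(D3) = -x^-3 + 2x^-2 - 2x^-1 + 3 - 2x + 2x^2 - x^3  [14 crossings, <D> = -A^-12 + 2A^-8 - 2A^-4 + 3 - 2A^4 + 2A^8 - A^12, w = 0]
key observation: 2 classes among 3 diagrams; unequal V(x) rules out equality


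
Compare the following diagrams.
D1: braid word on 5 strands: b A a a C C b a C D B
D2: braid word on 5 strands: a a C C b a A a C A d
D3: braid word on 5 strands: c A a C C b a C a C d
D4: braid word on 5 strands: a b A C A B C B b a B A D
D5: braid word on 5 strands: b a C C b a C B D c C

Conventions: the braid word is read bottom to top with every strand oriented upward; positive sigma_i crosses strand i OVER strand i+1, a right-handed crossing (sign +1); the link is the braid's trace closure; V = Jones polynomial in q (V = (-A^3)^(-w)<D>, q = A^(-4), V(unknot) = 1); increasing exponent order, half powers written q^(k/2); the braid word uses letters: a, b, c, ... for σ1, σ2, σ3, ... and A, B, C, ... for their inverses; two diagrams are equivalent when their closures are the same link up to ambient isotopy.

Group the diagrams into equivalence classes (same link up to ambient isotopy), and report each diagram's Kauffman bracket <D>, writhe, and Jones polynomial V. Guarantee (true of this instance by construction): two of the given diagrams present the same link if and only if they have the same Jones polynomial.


grouping into links: {D1, D2, D3, D5} | {D4}
V(D1) = q^(-7/2) - q^(-5/2) + q^(-3/2) - 2q^(-1/2) - q^(3/2)  (w -1, c 11, <D> = A^-9 + 2A^-1 - A^3 + A^7 - A^11)
V(D2) = q^(-7/2) - q^(-5/2) + q^(-3/2) - 2q^(-1/2) - q^(3/2)  [11 crossings, <D> = A^-3 + 2A^5 - A^9 + A^13 - A^17, w = +1]
V(D3) = q^(-7/2) - q^(-5/2) + q^(-3/2) - 2q^(-1/2) - q^(3/2)  [11 crossings, <D> = A^-3 + 2A^5 - A^9 + A^13 - A^17, w = +1]
V(D4) = -q^(-5/2) - q^(-1/2)  (w -5, c 13, <D> = A^-13 + A^-5)
D5 (bracket A^-9 + 2A^-1 - A^3 + A^7 - A^11; 11 crossings at w = -1): V = q^(-7/2) - q^(-5/2) + q^(-3/2) - 2q^(-1/2) - q^(3/2)
why: 2 values of V(q) split the 5 diagrams


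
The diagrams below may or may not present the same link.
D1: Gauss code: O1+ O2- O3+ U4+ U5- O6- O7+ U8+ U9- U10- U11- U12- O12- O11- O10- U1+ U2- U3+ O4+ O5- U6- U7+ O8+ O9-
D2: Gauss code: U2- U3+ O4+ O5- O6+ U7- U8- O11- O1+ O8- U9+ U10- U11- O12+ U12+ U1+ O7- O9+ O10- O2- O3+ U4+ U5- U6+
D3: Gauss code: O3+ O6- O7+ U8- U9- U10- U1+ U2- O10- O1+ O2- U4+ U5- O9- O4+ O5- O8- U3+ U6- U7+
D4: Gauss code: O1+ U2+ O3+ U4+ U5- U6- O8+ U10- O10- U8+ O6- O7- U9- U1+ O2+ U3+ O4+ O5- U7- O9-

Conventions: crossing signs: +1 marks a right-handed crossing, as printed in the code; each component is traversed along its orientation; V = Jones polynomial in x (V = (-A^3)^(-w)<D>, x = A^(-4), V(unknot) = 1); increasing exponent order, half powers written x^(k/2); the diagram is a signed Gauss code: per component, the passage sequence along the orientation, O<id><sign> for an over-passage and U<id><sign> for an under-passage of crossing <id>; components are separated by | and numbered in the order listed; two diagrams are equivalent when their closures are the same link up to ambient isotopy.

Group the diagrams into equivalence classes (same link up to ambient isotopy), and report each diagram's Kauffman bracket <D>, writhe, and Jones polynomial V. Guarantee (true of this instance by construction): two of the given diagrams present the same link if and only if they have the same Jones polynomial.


grouping into links: {D1, D2, D3, D4}
V(D1) = 1  (w -2, c 12, <D> = A^-6)
D2 (bracket 1; 12 crossings at w = 0): V = 1
D3 (bracket A^-6; 10 crossings at w = -2): V = 1
D4 (bracket 1; 10 crossings at w = 0): V = 1
key observation: all 4 diagrams share one V(x), hence one class


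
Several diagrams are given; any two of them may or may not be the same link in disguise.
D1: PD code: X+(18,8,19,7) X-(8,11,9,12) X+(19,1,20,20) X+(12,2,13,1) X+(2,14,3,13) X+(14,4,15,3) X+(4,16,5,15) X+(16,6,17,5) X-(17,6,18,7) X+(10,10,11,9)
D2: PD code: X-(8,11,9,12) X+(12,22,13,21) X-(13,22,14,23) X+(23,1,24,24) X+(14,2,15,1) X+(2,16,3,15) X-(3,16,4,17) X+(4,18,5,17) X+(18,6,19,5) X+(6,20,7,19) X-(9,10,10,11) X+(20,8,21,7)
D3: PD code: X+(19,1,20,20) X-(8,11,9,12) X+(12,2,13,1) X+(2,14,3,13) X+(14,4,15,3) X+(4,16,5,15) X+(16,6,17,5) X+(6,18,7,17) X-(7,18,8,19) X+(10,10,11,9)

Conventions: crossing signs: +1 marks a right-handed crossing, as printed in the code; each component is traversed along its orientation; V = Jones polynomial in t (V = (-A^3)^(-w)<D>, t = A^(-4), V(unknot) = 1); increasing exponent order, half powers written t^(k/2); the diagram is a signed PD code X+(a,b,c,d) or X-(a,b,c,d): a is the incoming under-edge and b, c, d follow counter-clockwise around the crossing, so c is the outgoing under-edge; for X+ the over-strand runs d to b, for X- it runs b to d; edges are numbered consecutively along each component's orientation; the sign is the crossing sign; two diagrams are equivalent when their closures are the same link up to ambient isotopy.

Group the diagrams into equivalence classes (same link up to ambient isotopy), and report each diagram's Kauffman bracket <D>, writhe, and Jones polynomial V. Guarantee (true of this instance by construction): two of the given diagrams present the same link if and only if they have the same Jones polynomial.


classes: {D1, D2, D3}
V(D1) = t^2 + t^4 - t^5 + t^6 - t^7  [10 crossings, <D> = -A^-10 + A^-6 - A^-2 + A^2 + A^10, w = +6]
V(D2) = t^2 + t^4 - t^5 + t^6 - t^7  (w +4, c 12, <D> = -A^-16 + A^-12 - A^-8 + A^-4 + A^4)
D3 (bracket -A^-10 + A^-6 - A^-2 + A^2 + A^10; 10 crossings at w = +6): V = t^2 + t^4 - t^5 + t^6 - t^7
note: all 3 diagrams share one V(t), hence one class


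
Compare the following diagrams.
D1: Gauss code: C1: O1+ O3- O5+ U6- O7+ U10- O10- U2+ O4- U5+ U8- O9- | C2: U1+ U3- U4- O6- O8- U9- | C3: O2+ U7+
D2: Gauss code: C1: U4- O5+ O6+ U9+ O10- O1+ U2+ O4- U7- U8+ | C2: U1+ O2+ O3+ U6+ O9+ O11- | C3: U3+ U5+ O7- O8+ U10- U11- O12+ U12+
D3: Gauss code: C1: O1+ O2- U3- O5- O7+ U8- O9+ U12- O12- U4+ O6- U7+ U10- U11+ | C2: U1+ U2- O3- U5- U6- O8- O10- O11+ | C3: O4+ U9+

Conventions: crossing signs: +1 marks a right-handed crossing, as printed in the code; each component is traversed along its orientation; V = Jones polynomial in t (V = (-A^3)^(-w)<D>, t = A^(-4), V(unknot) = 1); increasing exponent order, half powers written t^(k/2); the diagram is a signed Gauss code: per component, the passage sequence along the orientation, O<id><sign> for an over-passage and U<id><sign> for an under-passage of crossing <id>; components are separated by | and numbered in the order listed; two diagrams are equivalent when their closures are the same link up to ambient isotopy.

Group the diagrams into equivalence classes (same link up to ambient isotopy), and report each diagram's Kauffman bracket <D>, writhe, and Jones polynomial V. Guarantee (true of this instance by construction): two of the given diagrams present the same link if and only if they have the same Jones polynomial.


classes: {D1, D3} | {D2}
V(D1) = t^-4 + 2t^-2 - t^-1 + 2 - t + t^2  [10 crossings, <D> = A^-14 - A^-10 + 2A^-6 - A^-2 + 2A^2 + A^10, w = -2]
V(D2) = t + t^2 + t^3 + t^6  [12 crossings, <D> = A^-12 + 1 + A^4 + A^8, w = +4]
V(D3) = t^-4 + 2t^-2 - t^-1 + 2 - t + t^2  (w -2, c 12, <D> = A^-14 - A^-10 + 2A^-6 - A^-2 + 2A^2 + A^10)
insight: 2 classes among 3 diagrams; unequal V(t) rules out equality


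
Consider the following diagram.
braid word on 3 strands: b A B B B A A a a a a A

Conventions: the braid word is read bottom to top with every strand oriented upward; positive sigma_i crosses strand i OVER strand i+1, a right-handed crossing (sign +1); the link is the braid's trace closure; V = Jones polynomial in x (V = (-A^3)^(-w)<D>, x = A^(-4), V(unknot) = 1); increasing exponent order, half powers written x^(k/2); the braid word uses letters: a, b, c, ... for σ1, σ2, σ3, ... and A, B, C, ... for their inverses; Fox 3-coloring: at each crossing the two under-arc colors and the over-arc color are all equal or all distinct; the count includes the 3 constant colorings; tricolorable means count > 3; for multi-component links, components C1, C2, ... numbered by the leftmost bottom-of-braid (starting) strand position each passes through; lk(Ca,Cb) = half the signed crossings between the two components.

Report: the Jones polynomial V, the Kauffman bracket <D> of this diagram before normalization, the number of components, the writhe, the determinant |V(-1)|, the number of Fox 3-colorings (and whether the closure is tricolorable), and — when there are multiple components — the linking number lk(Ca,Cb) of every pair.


V = -x^-4 + x^-3 + x^-1
<D> = A^-2 + A^6 - A^10 (w = -2)
1 component over 12 crossings, w = -2
9 Fox colorings among 3^12, |V(-1)| = 3: tricolorable
why: the span of V is 3, forcing >= 3 crossings in any diagram
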